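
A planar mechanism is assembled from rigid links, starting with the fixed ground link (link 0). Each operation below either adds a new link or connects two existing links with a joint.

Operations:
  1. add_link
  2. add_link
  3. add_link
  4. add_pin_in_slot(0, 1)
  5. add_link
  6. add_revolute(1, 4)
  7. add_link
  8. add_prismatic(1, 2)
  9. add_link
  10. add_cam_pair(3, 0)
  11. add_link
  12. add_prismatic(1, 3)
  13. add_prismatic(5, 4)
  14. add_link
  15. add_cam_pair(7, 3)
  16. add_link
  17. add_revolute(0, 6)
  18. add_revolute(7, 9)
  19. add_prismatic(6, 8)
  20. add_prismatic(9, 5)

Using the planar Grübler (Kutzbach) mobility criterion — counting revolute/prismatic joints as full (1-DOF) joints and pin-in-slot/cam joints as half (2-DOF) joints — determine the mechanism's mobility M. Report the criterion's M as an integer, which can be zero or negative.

M = 8

ground; <1,0,0>
#1 <2,0,0>
#2 <3,0,0>
#3 <4,0,0>
PS:0↔1 J2 <4,0,1>
#4 <5,0,1>
R:1↔4 J1 <5,1,1>
#5 <6,1,1>
P:1↔2 J1 <6,2,1>
#6 <7,2,1>
C:3↔0 J2 <7,2,2>
#7 <8,2,2>
P:1↔3 J1 <8,3,2>
P:5↔4 J1 <8,4,2>
#8 <9,4,2>
C:7↔3 J2 <9,4,3>
#9 <10,4,3>
R:0↔6 J1 <10,5,3>
R:7↔9 J1 <10,6,3>
P:6↔8 J1 <10,7,3>
P:9↔5 J1 <10,8,3>
3×9 − 2×8 − 1×3 = 8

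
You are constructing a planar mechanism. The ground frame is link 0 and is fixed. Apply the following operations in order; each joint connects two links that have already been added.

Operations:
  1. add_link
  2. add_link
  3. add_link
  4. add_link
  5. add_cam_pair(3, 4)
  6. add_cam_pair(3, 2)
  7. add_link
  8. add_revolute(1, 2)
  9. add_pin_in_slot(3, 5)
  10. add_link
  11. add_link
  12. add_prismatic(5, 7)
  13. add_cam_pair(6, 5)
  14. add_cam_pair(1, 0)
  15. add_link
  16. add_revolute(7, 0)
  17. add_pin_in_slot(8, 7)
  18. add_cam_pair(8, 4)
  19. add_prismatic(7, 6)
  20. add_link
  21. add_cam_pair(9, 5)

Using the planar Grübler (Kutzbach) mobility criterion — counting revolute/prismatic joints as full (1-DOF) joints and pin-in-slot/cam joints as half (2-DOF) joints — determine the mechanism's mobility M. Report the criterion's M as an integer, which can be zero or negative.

ground; <1,0,0>
#1 <2,0,0>
#2 <3,0,0>
#3 <4,0,0>
#4 <5,0,0>
C:3↔4 J2 <5,0,1>
C:3↔2 J2 <5,0,2>
#5 <6,0,2>
R:1↔2 J1 <6,1,2>
PS:3↔5 J2 <6,1,3>
#6 <7,1,3>
#7 <8,1,3>
P:5↔7 J1 <8,2,3>
C:6↔5 J2 <8,2,4>
C:1↔0 J2 <8,2,5>
#8 <9,2,5>
R:7↔0 J1 <9,3,5>
PS:8↔7 J2 <9,3,6>
C:8↔4 J2 <9,3,7>
P:7↔6 J1 <9,4,7>
#9 <10,4,7>
C:9↔5 J2 <10,4,8>
3×9 − 2×4 − 1×8 = 11

M = 11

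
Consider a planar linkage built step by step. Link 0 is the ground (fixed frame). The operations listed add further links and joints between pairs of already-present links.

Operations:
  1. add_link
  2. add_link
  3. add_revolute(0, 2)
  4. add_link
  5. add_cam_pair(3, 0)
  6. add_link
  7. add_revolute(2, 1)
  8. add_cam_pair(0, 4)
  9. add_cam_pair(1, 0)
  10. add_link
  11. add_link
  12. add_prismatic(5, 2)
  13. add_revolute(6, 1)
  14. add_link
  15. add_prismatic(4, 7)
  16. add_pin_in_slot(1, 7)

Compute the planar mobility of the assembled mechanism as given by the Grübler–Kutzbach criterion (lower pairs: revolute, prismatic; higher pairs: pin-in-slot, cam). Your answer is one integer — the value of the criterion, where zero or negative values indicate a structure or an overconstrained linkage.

M = 7

link 0 = ground. State L|J1|J2 = 1|0|0
+link1  2|0|0
+link2  3|0|0
R(0,2) f=1→J1  3|1|0
+link3  4|1|0
C(3,0) f=2→J2  4|1|1
+link4  5|1|1
R(2,1) f=1→J1  5|2|1
C(0,4) f=2→J2  5|2|2
C(1,0) f=2→J2  5|2|3
+link5  6|2|3
+link6  7|2|3
P(5,2) f=1→J1  7|3|3
R(6,1) f=1→J1  7|4|3
+link7  8|4|3
P(4,7) f=1→J1  8|5|3
PS(1,7) f=2→J2  8|5|4
M = 3(8−1)−2·5−4 = 21−10−4 = 7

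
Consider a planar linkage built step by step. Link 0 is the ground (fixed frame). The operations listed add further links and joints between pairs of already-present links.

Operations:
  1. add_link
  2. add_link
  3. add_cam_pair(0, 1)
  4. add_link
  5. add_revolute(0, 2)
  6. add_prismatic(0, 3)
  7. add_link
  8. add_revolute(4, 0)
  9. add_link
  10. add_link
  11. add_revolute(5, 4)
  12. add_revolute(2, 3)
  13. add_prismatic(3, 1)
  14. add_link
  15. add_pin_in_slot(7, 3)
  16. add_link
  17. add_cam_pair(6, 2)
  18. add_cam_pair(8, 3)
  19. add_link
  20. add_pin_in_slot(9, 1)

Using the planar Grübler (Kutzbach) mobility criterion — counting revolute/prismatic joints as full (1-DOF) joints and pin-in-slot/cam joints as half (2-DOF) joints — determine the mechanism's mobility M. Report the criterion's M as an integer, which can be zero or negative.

(L,J1,J2)=(1,0,0); link0 fixed
link1: (2,0,0)
link2: (3,0,0)
C 0-1 [J2]: (3,0,1)
link3: (4,0,1)
R 0-2 [J1]: (4,1,1)
P 0-3 [J1]: (4,2,1)
link4: (5,2,1)
R 4-0 [J1]: (5,3,1)
link5: (6,3,1)
link6: (7,3,1)
R 5-4 [J1]: (7,4,1)
R 2-3 [J1]: (7,5,1)
P 3-1 [J1]: (7,6,1)
link7: (8,6,1)
PS 7-3 [J2]: (8,6,2)
link8: (9,6,2)
C 6-2 [J2]: (9,6,3)
C 8-3 [J2]: (9,6,4)
link9: (10,6,4)
PS 9-1 [J2]: (10,6,5)
Grübler: 3·9 − 2·6 − 5 = 10

M = 10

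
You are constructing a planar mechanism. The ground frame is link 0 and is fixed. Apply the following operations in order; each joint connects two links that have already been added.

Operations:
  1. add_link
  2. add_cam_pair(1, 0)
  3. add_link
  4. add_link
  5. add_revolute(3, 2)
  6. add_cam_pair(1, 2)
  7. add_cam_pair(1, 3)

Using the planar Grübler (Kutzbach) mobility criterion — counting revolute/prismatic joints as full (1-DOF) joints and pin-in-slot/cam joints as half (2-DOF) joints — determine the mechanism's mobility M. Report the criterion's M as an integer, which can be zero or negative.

M = 4

ground; <1,0,0>
#1 <2,0,0>
C:1↔0 J2 <2,0,1>
#2 <3,0,1>
#3 <4,0,1>
R:3↔2 J1 <4,1,1>
C:1↔2 J2 <4,1,2>
C:1↔3 J2 <4,1,3>
3×3 − 2×1 − 1×3 = 4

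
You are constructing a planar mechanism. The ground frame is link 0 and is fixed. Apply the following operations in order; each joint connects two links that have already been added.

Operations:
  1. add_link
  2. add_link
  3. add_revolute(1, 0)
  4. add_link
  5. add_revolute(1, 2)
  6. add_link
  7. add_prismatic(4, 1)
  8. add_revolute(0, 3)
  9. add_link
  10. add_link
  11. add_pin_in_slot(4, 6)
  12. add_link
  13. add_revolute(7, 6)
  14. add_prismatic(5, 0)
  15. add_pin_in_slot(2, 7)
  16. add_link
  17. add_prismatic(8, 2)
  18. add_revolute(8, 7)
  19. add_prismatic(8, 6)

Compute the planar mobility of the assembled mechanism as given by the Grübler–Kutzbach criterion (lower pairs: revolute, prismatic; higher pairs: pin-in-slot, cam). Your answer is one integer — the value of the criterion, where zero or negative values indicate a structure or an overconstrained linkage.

[1;0;0] (link 0 is ground)
L+ [2;0;0]
L+ [3;0;0]
R(1,0)∈J1 [3;1;0]
L+ [4;1;0]
R(1,2)∈J1 [4;2;0]
L+ [5;2;0]
P(4,1)∈J1 [5;3;0]
R(0,3)∈J1 [5;4;0]
L+ [6;4;0]
L+ [7;4;0]
PS(4,6)∈J2 [7;4;1]
L+ [8;4;1]
R(7,6)∈J1 [8;5;1]
P(5,0)∈J1 [8;6;1]
PS(2,7)∈J2 [8;6;2]
L+ [9;6;2]
P(8,2)∈J1 [9;7;2]
R(8,7)∈J1 [9;8;2]
P(8,6)∈J1 [9;9;2]
mobility = 24 − 18 − 2 = 4

M = 4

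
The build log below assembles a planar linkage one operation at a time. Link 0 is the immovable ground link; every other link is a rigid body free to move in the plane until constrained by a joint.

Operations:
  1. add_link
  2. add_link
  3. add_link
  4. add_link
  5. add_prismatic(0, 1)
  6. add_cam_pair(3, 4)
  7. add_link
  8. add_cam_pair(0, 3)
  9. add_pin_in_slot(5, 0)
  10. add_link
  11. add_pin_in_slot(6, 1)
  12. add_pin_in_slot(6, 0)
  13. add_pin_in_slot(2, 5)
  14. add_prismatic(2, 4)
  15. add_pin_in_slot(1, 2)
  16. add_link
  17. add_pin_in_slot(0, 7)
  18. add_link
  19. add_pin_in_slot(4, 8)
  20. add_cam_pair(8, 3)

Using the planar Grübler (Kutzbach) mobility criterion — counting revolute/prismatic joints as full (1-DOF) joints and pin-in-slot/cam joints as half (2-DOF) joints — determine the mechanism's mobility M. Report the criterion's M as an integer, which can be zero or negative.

ground; <1,0,0>
#1 <2,0,0>
#2 <3,0,0>
#3 <4,0,0>
#4 <5,0,0>
P:0↔1 J1 <5,1,0>
C:3↔4 J2 <5,1,1>
#5 <6,1,1>
C:0↔3 J2 <6,1,2>
PS:5↔0 J2 <6,1,3>
#6 <7,1,3>
PS:6↔1 J2 <7,1,4>
PS:6↔0 J2 <7,1,5>
PS:2↔5 J2 <7,1,6>
P:2↔4 J1 <7,2,6>
PS:1↔2 J2 <7,2,7>
#7 <8,2,7>
PS:0↔7 J2 <8,2,8>
#8 <9,2,8>
PS:4↔8 J2 <9,2,9>
C:8↔3 J2 <9,2,10>
3×8 − 2×2 − 1×10 = 10

M = 10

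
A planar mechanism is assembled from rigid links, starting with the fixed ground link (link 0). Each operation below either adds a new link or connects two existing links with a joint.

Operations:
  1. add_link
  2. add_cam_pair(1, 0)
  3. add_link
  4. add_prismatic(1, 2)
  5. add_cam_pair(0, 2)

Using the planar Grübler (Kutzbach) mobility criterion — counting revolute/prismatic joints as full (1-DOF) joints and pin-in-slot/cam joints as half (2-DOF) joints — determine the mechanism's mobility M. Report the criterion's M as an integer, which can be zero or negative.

M = 2

link 0 = ground. State L|J1|J2 = 1|0|0
+link1  2|0|0
C(1,0) f=2→J2  2|0|1
+link2  3|0|1
P(1,2) f=1→J1  3|1|1
C(0,2) f=2→J2  3|1|2
M = 3(3−1)−2·1−2 = 6−2−2 = 2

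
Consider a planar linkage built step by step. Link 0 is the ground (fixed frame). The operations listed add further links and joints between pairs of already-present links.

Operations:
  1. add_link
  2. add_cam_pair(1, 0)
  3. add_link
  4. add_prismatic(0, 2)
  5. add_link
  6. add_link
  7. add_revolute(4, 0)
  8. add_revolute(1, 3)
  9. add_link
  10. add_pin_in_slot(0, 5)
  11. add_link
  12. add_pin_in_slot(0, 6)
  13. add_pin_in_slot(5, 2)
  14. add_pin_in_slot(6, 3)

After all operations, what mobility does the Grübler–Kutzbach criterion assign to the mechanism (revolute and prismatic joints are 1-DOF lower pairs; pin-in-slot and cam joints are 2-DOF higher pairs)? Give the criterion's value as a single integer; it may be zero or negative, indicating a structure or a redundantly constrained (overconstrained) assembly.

M = 7

(L,J1,J2)=(1,0,0); link0 fixed
link1: (2,0,0)
C 1-0 [J2]: (2,0,1)
link2: (3,0,1)
P 0-2 [J1]: (3,1,1)
link3: (4,1,1)
link4: (5,1,1)
R 4-0 [J1]: (5,2,1)
R 1-3 [J1]: (5,3,1)
link5: (6,3,1)
PS 0-5 [J2]: (6,3,2)
link6: (7,3,2)
PS 0-6 [J2]: (7,3,3)
PS 5-2 [J2]: (7,3,4)
PS 6-3 [J2]: (7,3,5)
Grübler: 3·6 − 2·3 − 5 = 7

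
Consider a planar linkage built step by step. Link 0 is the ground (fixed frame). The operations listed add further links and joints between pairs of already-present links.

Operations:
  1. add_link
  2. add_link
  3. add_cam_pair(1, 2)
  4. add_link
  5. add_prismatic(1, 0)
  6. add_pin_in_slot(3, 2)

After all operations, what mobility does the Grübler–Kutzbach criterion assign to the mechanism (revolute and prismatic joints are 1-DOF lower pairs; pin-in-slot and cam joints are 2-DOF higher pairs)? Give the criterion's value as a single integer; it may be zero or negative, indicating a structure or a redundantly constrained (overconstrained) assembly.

M = 5

ground; <1,0,0>
#1 <2,0,0>
#2 <3,0,0>
C:1↔2 J2 <3,0,1>
#3 <4,0,1>
P:1↔0 J1 <4,1,1>
PS:3↔2 J2 <4,1,2>
3×3 − 2×1 − 1×2 = 5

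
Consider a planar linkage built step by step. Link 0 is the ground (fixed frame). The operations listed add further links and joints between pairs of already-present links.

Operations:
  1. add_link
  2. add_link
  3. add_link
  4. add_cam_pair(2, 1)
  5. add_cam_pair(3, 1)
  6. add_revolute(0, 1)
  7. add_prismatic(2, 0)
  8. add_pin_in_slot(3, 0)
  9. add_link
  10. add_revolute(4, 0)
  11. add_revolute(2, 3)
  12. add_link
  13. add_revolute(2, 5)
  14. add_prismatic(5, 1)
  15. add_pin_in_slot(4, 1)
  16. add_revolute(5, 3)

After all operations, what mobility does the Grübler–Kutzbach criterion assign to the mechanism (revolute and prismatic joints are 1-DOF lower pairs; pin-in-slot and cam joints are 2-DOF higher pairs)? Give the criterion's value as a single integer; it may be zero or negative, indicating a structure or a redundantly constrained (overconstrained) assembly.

link 0 = ground. State L|J1|J2 = 1|0|0
+link1  2|0|0
+link2  3|0|0
+link3  4|0|0
C(2,1) f=2→J2  4|0|1
C(3,1) f=2→J2  4|0|2
R(0,1) f=1→J1  4|1|2
P(2,0) f=1→J1  4|2|2
PS(3,0) f=2→J2  4|2|3
+link4  5|2|3
R(4,0) f=1→J1  5|3|3
R(2,3) f=1→J1  5|4|3
+link5  6|4|3
R(2,5) f=1→J1  6|5|3
P(5,1) f=1→J1  6|6|3
PS(4,1) f=2→J2  6|6|4
R(5,3) f=1→J1  6|7|4
M = 3(6−1)−2·7−4 = 15−14−4 = -3

M = -3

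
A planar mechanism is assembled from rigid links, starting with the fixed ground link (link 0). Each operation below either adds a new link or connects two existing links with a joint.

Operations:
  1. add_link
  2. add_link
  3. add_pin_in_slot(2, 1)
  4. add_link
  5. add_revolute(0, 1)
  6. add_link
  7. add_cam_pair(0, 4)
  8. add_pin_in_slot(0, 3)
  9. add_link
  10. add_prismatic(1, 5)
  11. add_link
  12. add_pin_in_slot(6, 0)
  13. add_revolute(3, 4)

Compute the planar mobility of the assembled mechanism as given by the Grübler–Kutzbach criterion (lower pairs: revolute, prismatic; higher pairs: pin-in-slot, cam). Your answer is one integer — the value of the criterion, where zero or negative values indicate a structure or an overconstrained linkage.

M = 8

link 0 = ground. State L|J1|J2 = 1|0|0
+link1  2|0|0
+link2  3|0|0
PS(2,1) f=2→J2  3|0|1
+link3  4|0|1
R(0,1) f=1→J1  4|1|1
+link4  5|1|1
C(0,4) f=2→J2  5|1|2
PS(0,3) f=2→J2  5|1|3
+link5  6|1|3
P(1,5) f=1→J1  6|2|3
+link6  7|2|3
PS(6,0) f=2→J2  7|2|4
R(3,4) f=1→J1  7|3|4
M = 3(7−1)−2·3−4 = 18−6−4 = 8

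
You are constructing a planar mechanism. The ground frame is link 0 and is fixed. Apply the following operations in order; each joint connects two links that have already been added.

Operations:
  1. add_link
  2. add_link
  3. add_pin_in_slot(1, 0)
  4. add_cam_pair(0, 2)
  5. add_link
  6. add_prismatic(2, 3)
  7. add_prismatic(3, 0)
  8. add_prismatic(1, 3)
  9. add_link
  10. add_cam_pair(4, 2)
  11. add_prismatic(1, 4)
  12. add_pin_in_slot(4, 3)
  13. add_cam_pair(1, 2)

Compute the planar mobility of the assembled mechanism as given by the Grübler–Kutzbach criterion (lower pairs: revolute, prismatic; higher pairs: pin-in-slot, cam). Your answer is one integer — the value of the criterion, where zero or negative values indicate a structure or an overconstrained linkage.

M = -1

link 0 = ground. State L|J1|J2 = 1|0|0
+link1  2|0|0
+link2  3|0|0
PS(1,0) f=2→J2  3|0|1
C(0,2) f=2→J2  3|0|2
+link3  4|0|2
P(2,3) f=1→J1  4|1|2
P(3,0) f=1→J1  4|2|2
P(1,3) f=1→J1  4|3|2
+link4  5|3|2
C(4,2) f=2→J2  5|3|3
P(1,4) f=1→J1  5|4|3
PS(4,3) f=2→J2  5|4|4
C(1,2) f=2→J2  5|4|5
M = 3(5−1)−2·4−5 = 12−8−5 = -1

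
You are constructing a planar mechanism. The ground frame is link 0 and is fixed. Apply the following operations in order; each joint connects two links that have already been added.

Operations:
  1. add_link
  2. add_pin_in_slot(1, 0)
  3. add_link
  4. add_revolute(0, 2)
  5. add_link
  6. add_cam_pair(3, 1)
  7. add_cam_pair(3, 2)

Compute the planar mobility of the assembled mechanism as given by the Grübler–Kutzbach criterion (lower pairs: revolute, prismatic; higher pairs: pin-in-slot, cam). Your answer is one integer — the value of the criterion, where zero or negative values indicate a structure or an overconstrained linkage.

M = 4

link 0 = ground. State L|J1|J2 = 1|0|0
+link1  2|0|0
PS(1,0) f=2→J2  2|0|1
+link2  3|0|1
R(0,2) f=1→J1  3|1|1
+link3  4|1|1
C(3,1) f=2→J2  4|1|2
C(3,2) f=2→J2  4|1|3
M = 3(4−1)−2·1−3 = 9−2−3 = 4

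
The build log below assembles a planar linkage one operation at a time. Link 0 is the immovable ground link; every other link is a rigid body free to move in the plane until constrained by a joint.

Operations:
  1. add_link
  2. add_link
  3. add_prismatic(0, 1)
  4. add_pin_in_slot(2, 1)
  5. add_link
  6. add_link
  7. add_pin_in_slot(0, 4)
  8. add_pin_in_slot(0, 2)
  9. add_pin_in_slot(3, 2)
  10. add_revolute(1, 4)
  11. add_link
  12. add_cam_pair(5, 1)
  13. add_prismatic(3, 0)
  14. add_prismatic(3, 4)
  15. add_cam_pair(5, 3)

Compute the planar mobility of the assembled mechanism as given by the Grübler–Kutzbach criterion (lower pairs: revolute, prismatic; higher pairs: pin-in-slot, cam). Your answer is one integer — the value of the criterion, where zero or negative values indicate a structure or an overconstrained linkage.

M = 1

ground; <1,0,0>
#1 <2,0,0>
#2 <3,0,0>
P:0↔1 J1 <3,1,0>
PS:2↔1 J2 <3,1,1>
#3 <4,1,1>
#4 <5,1,1>
PS:0↔4 J2 <5,1,2>
PS:0↔2 J2 <5,1,3>
PS:3↔2 J2 <5,1,4>
R:1↔4 J1 <5,2,4>
#5 <6,2,4>
C:5↔1 J2 <6,2,5>
P:3↔0 J1 <6,3,5>
P:3↔4 J1 <6,4,5>
C:5↔3 J2 <6,4,6>
3×5 − 2×4 − 1×6 = 1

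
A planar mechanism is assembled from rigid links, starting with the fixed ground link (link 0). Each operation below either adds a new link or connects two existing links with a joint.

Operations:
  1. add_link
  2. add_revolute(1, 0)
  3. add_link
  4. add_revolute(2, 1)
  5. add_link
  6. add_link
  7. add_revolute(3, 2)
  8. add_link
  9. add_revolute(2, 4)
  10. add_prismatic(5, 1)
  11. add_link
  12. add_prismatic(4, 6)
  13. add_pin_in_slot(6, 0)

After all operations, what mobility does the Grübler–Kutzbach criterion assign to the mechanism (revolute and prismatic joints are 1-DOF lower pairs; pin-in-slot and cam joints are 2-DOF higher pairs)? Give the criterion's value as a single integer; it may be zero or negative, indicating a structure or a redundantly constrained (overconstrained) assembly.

M = 5

[1;0;0] (link 0 is ground)
L+ [2;0;0]
R(1,0)∈J1 [2;1;0]
L+ [3;1;0]
R(2,1)∈J1 [3;2;0]
L+ [4;2;0]
L+ [5;2;0]
R(3,2)∈J1 [5;3;0]
L+ [6;3;0]
R(2,4)∈J1 [6;4;0]
P(5,1)∈J1 [6;5;0]
L+ [7;5;0]
P(4,6)∈J1 [7;6;0]
PS(6,0)∈J2 [7;6;1]
mobility = 18 − 12 − 1 = 5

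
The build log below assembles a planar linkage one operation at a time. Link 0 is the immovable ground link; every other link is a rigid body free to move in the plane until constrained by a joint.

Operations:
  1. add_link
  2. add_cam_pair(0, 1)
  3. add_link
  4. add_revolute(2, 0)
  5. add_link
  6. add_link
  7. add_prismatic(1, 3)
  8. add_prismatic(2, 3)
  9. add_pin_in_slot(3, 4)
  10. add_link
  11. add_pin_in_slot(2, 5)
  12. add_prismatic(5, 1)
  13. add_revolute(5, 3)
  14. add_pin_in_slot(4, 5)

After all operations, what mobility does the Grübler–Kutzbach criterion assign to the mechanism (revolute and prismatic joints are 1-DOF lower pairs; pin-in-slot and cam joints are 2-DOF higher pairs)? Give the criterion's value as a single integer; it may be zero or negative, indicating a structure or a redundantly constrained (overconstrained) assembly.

[1;0;0] (link 0 is ground)
L+ [2;0;0]
C(0,1)∈J2 [2;0;1]
L+ [3;0;1]
R(2,0)∈J1 [3;1;1]
L+ [4;1;1]
L+ [5;1;1]
P(1,3)∈J1 [5;2;1]
P(2,3)∈J1 [5;3;1]
PS(3,4)∈J2 [5;3;2]
L+ [6;3;2]
PS(2,5)∈J2 [6;3;3]
P(5,1)∈J1 [6;4;3]
R(5,3)∈J1 [6;5;3]
PS(4,5)∈J2 [6;5;4]
mobility = 15 − 10 − 4 = 1

M = 1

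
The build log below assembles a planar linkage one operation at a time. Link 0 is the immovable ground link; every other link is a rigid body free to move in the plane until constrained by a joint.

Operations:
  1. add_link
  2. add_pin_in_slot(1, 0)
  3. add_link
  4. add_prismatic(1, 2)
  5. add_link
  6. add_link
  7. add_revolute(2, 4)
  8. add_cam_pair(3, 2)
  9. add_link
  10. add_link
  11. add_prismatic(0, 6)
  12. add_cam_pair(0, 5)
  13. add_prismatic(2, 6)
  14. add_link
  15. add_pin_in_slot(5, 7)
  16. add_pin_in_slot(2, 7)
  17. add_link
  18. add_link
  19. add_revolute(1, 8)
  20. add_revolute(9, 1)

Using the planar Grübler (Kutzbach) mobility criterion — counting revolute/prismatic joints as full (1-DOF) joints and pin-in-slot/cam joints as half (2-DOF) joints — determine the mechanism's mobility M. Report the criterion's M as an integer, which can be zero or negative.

(L,J1,J2)=(1,0,0); link0 fixed
link1: (2,0,0)
PS 1-0 [J2]: (2,0,1)
link2: (3,0,1)
P 1-2 [J1]: (3,1,1)
link3: (4,1,1)
link4: (5,1,1)
R 2-4 [J1]: (5,2,1)
C 3-2 [J2]: (5,2,2)
link5: (6,2,2)
link6: (7,2,2)
P 0-6 [J1]: (7,3,2)
C 0-5 [J2]: (7,3,3)
P 2-6 [J1]: (7,4,3)
link7: (8,4,3)
PS 5-7 [J2]: (8,4,4)
PS 2-7 [J2]: (8,4,5)
link8: (9,4,5)
link9: (10,4,5)
R 1-8 [J1]: (10,5,5)
R 9-1 [J1]: (10,6,5)
Grübler: 3·9 − 2·6 − 5 = 10

M = 10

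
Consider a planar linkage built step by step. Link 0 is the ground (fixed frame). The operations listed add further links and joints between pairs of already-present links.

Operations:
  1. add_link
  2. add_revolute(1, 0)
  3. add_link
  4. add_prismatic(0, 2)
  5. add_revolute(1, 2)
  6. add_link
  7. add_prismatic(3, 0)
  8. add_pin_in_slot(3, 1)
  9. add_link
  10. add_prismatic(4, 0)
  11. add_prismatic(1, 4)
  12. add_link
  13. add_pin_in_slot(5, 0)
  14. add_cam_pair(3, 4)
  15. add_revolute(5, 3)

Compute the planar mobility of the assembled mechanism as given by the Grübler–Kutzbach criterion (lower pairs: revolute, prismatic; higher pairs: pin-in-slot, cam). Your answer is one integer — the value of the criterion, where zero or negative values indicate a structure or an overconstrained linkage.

M = -2

(L,J1,J2)=(1,0,0); link0 fixed
link1: (2,0,0)
R 1-0 [J1]: (2,1,0)
link2: (3,1,0)
P 0-2 [J1]: (3,2,0)
R 1-2 [J1]: (3,3,0)
link3: (4,3,0)
P 3-0 [J1]: (4,4,0)
PS 3-1 [J2]: (4,4,1)
link4: (5,4,1)
P 4-0 [J1]: (5,5,1)
P 1-4 [J1]: (5,6,1)
link5: (6,6,1)
PS 5-0 [J2]: (6,6,2)
C 3-4 [J2]: (6,6,3)
R 5-3 [J1]: (6,7,3)
Grübler: 3·5 − 2·7 − 3 = -2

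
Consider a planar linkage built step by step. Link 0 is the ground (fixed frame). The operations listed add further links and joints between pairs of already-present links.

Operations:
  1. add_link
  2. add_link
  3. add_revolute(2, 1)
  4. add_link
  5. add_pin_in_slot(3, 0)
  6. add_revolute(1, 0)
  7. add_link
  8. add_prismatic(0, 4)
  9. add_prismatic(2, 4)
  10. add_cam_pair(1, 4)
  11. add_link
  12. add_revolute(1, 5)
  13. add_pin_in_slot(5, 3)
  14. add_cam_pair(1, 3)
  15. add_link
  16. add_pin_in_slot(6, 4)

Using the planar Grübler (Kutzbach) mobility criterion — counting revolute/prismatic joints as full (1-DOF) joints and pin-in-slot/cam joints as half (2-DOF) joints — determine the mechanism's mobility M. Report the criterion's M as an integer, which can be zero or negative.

M = 3

L=1 J1=0 J2=0
add link → L=2 J1=0 J2=0
add link → L=3 J1=0 J2=0
R@2,1 dof=1 J1 → L=3 J1=1 J2=0
add link → L=4 J1=1 J2=0
PS@3,0 dof=2 J2 → L=4 J1=1 J2=1
R@1,0 dof=1 J1 → L=4 J1=2 J2=1
add link → L=5 J1=2 J2=1
P@0,4 dof=1 J1 → L=5 J1=3 J2=1
P@2,4 dof=1 J1 → L=5 J1=4 J2=1
C@1,4 dof=2 J2 → L=5 J1=4 J2=2
add link → L=6 J1=4 J2=2
R@1,5 dof=1 J1 → L=6 J1=5 J2=2
PS@5,3 dof=2 J2 → L=6 J1=5 J2=3
C@1,3 dof=2 J2 → L=6 J1=5 J2=4
add link → L=7 J1=5 J2=4
PS@6,4 dof=2 J2 → L=7 J1=5 J2=5
M=3(L−1)−2J1−J2=3·6−2·5−5=3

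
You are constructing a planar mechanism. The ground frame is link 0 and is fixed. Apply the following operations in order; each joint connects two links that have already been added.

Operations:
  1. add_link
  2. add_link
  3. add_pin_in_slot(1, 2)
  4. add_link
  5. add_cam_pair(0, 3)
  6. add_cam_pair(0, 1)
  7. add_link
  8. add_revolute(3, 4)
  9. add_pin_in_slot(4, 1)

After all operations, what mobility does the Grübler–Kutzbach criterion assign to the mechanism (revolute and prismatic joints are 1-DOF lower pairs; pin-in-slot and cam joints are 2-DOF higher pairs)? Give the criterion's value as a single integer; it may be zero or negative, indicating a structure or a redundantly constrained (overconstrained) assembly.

M = 6

[1;0;0] (link 0 is ground)
L+ [2;0;0]
L+ [3;0;0]
PS(1,2)∈J2 [3;0;1]
L+ [4;0;1]
C(0,3)∈J2 [4;0;2]
C(0,1)∈J2 [4;0;3]
L+ [5;0;3]
R(3,4)∈J1 [5;1;3]
PS(4,1)∈J2 [5;1;4]
mobility = 12 − 2 − 4 = 6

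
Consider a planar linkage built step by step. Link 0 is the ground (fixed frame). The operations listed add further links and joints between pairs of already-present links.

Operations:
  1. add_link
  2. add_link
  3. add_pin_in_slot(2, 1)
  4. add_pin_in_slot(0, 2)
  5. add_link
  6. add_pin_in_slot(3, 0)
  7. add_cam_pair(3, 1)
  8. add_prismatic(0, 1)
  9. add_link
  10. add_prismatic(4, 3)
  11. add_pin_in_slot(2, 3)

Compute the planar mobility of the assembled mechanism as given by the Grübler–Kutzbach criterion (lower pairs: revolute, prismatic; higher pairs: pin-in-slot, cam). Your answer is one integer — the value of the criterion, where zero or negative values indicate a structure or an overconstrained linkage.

M = 3

[1;0;0] (link 0 is ground)
L+ [2;0;0]
L+ [3;0;0]
PS(2,1)∈J2 [3;0;1]
PS(0,2)∈J2 [3;0;2]
L+ [4;0;2]
PS(3,0)∈J2 [4;0;3]
C(3,1)∈J2 [4;0;4]
P(0,1)∈J1 [4;1;4]
L+ [5;1;4]
P(4,3)∈J1 [5;2;4]
PS(2,3)∈J2 [5;2;5]
mobility = 12 − 4 − 5 = 3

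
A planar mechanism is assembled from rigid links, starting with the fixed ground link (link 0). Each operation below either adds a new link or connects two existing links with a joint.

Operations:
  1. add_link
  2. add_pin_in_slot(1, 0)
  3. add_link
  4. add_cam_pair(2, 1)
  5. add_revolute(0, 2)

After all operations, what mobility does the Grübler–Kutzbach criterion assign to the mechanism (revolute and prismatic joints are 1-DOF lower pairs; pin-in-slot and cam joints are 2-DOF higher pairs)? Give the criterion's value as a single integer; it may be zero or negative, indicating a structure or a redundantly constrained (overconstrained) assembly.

M = 2

L=1 J1=0 J2=0
add link → L=2 J1=0 J2=0
PS@1,0 dof=2 J2 → L=2 J1=0 J2=1
add link → L=3 J1=0 J2=1
C@2,1 dof=2 J2 → L=3 J1=0 J2=2
R@0,2 dof=1 J1 → L=3 J1=1 J2=2
M=3(L−1)−2J1−J2=3·2−2·1−2=2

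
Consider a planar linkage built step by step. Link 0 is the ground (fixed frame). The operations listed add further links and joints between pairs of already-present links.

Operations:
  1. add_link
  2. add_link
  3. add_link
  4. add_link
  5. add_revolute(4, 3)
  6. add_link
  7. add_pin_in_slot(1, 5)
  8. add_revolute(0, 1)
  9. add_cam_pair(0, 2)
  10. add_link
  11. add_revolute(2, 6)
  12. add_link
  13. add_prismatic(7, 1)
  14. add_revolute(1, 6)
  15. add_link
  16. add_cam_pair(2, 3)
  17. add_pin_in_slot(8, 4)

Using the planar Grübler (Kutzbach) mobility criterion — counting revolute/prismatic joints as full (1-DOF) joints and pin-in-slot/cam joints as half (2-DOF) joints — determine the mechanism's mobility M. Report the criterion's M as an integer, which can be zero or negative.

(L,J1,J2)=(1,0,0); link0 fixed
link1: (2,0,0)
link2: (3,0,0)
link3: (4,0,0)
link4: (5,0,0)
R 4-3 [J1]: (5,1,0)
link5: (6,1,0)
PS 1-5 [J2]: (6,1,1)
R 0-1 [J1]: (6,2,1)
C 0-2 [J2]: (6,2,2)
link6: (7,2,2)
R 2-6 [J1]: (7,3,2)
link7: (8,3,2)
P 7-1 [J1]: (8,4,2)
R 1-6 [J1]: (8,5,2)
link8: (9,5,2)
C 2-3 [J2]: (9,5,3)
PS 8-4 [J2]: (9,5,4)
Grübler: 3·8 − 2·5 − 4 = 10

M = 10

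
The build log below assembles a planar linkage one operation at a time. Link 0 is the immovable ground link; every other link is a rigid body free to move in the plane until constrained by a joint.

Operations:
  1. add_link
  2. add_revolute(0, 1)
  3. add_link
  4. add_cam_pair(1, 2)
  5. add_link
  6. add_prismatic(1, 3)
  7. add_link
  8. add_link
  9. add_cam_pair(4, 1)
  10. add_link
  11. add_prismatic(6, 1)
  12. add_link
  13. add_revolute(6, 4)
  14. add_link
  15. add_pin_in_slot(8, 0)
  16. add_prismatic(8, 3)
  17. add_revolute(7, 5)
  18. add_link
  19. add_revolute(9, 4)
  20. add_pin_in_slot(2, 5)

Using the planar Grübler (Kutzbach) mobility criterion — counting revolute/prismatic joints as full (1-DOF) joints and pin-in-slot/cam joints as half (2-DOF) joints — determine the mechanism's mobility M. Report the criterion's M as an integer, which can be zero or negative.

M = 9

link 0 = ground. State L|J1|J2 = 1|0|0
+link1  2|0|0
R(0,1) f=1→J1  2|1|0
+link2  3|1|0
C(1,2) f=2→J2  3|1|1
+link3  4|1|1
P(1,3) f=1→J1  4|2|1
+link4  5|2|1
+link5  6|2|1
C(4,1) f=2→J2  6|2|2
+link6  7|2|2
P(6,1) f=1→J1  7|3|2
+link7  8|3|2
R(6,4) f=1→J1  8|4|2
+link8  9|4|2
PS(8,0) f=2→J2  9|4|3
P(8,3) f=1→J1  9|5|3
R(7,5) f=1→J1  9|6|3
+link9  10|6|3
R(9,4) f=1→J1  10|7|3
PS(2,5) f=2→J2  10|7|4
M = 3(10−1)−2·7−4 = 27−14−4 = 9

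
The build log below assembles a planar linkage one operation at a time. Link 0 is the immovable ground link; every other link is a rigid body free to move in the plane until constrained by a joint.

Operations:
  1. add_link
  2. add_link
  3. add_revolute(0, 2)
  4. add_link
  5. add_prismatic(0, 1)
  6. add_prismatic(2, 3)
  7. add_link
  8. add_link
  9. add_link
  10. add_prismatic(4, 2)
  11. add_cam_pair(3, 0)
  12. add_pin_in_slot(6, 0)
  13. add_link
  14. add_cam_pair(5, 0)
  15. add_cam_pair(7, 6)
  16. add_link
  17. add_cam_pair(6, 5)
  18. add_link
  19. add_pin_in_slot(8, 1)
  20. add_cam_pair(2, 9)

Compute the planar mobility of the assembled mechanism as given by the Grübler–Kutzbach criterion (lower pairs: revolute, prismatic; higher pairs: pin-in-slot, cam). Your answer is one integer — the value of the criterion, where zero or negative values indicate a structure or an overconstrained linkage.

(L,J1,J2)=(1,0,0); link0 fixed
link1: (2,0,0)
link2: (3,0,0)
R 0-2 [J1]: (3,1,0)
link3: (4,1,0)
P 0-1 [J1]: (4,2,0)
P 2-3 [J1]: (4,3,0)
link4: (5,3,0)
link5: (6,3,0)
link6: (7,3,0)
P 4-2 [J1]: (7,4,0)
C 3-0 [J2]: (7,4,1)
PS 6-0 [J2]: (7,4,2)
link7: (8,4,2)
C 5-0 [J2]: (8,4,3)
C 7-6 [J2]: (8,4,4)
link8: (9,4,4)
C 6-5 [J2]: (9,4,5)
link9: (10,4,5)
PS 8-1 [J2]: (10,4,6)
C 2-9 [J2]: (10,4,7)
Grübler: 3·9 − 2·4 − 7 = 12

M = 12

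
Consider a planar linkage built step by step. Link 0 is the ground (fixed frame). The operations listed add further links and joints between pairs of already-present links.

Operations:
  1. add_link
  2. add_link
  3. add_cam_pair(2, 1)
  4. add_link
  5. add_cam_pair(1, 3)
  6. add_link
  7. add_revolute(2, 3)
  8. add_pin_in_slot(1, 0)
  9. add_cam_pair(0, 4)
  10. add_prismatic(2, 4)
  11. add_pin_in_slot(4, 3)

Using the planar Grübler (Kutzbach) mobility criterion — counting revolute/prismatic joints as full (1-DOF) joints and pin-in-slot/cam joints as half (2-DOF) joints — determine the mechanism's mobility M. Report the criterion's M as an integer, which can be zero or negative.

M = 3

(L,J1,J2)=(1,0,0); link0 fixed
link1: (2,0,0)
link2: (3,0,0)
C 2-1 [J2]: (3,0,1)
link3: (4,0,1)
C 1-3 [J2]: (4,0,2)
link4: (5,0,2)
R 2-3 [J1]: (5,1,2)
PS 1-0 [J2]: (5,1,3)
C 0-4 [J2]: (5,1,4)
P 2-4 [J1]: (5,2,4)
PS 4-3 [J2]: (5,2,5)
Grübler: 3·4 − 2·2 − 5 = 3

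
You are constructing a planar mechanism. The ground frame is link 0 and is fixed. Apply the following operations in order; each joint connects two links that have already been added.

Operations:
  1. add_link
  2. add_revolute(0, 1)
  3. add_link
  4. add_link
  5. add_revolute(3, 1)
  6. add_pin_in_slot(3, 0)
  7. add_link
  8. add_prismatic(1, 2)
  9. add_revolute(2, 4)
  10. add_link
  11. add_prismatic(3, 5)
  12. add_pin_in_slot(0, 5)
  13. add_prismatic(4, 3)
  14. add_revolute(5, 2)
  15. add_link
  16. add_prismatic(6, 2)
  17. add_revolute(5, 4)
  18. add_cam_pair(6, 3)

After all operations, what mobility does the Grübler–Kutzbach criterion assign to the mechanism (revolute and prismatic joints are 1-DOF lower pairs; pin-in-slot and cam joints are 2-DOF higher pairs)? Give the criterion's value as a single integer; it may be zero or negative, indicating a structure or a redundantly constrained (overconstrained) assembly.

M = -3

link 0 = ground. State L|J1|J2 = 1|0|0
+link1  2|0|0
R(0,1) f=1→J1  2|1|0
+link2  3|1|0
+link3  4|1|0
R(3,1) f=1→J1  4|2|0
PS(3,0) f=2→J2  4|2|1
+link4  5|2|1
P(1,2) f=1→J1  5|3|1
R(2,4) f=1→J1  5|4|1
+link5  6|4|1
P(3,5) f=1→J1  6|5|1
PS(0,5) f=2→J2  6|5|2
P(4,3) f=1→J1  6|6|2
R(5,2) f=1→J1  6|7|2
+link6  7|7|2
P(6,2) f=1→J1  7|8|2
R(5,4) f=1→J1  7|9|2
C(6,3) f=2→J2  7|9|3
M = 3(7−1)−2·9−3 = 18−18−3 = -3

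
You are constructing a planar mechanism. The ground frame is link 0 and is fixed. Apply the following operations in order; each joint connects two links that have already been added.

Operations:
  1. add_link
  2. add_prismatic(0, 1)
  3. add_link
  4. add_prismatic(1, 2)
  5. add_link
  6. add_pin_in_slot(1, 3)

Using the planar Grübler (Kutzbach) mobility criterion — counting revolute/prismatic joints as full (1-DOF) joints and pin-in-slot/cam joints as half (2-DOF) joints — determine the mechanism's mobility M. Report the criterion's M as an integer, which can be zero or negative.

M = 4

ground; <1,0,0>
#1 <2,0,0>
P:0↔1 J1 <2,1,0>
#2 <3,1,0>
P:1↔2 J1 <3,2,0>
#3 <4,2,0>
PS:1↔3 J2 <4,2,1>
3×3 − 2×2 − 1×1 = 4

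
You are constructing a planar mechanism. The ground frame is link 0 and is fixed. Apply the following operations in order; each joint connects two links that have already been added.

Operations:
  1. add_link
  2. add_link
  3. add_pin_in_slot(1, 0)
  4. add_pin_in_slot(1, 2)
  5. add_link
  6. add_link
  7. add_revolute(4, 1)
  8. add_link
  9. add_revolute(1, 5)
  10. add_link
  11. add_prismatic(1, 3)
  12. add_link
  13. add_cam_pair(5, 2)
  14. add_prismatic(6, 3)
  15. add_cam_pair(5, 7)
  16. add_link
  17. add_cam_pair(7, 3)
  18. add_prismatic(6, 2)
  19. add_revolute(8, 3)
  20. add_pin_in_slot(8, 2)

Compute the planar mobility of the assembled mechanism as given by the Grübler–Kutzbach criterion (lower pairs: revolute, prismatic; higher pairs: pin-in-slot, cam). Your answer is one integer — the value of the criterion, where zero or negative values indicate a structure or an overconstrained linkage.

[1;0;0] (link 0 is ground)
L+ [2;0;0]
L+ [3;0;0]
PS(1,0)∈J2 [3;0;1]
PS(1,2)∈J2 [3;0;2]
L+ [4;0;2]
L+ [5;0;2]
R(4,1)∈J1 [5;1;2]
L+ [6;1;2]
R(1,5)∈J1 [6;2;2]
L+ [7;2;2]
P(1,3)∈J1 [7;3;2]
L+ [8;3;2]
C(5,2)∈J2 [8;3;3]
P(6,3)∈J1 [8;4;3]
C(5,7)∈J2 [8;4;4]
L+ [9;4;4]
C(7,3)∈J2 [9;4;5]
P(6,2)∈J1 [9;5;5]
R(8,3)∈J1 [9;6;5]
PS(8,2)∈J2 [9;6;6]
mobility = 24 − 12 − 6 = 6

M = 6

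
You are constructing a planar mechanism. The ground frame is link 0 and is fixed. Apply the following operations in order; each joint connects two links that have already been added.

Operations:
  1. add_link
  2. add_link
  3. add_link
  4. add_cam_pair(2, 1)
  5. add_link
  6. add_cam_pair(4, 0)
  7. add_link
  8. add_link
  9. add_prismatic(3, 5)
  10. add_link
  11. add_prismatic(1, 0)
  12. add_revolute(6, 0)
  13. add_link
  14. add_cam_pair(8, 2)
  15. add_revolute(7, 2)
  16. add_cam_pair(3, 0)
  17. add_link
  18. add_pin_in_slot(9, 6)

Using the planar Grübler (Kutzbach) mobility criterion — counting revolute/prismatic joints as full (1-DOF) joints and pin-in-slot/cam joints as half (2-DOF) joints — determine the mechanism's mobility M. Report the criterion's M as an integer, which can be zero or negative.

M = 14

L=1 J1=0 J2=0
add link → L=2 J1=0 J2=0
add link → L=3 J1=0 J2=0
add link → L=4 J1=0 J2=0
C@2,1 dof=2 J2 → L=4 J1=0 J2=1
add link → L=5 J1=0 J2=1
C@4,0 dof=2 J2 → L=5 J1=0 J2=2
add link → L=6 J1=0 J2=2
add link → L=7 J1=0 J2=2
P@3,5 dof=1 J1 → L=7 J1=1 J2=2
add link → L=8 J1=1 J2=2
P@1,0 dof=1 J1 → L=8 J1=2 J2=2
R@6,0 dof=1 J1 → L=8 J1=3 J2=2
add link → L=9 J1=3 J2=2
C@8,2 dof=2 J2 → L=9 J1=3 J2=3
R@7,2 dof=1 J1 → L=9 J1=4 J2=3
C@3,0 dof=2 J2 → L=9 J1=4 J2=4
add link → L=10 J1=4 J2=4
PS@9,6 dof=2 J2 → L=10 J1=4 J2=5
M=3(L−1)−2J1−J2=3·9−2·4−5=14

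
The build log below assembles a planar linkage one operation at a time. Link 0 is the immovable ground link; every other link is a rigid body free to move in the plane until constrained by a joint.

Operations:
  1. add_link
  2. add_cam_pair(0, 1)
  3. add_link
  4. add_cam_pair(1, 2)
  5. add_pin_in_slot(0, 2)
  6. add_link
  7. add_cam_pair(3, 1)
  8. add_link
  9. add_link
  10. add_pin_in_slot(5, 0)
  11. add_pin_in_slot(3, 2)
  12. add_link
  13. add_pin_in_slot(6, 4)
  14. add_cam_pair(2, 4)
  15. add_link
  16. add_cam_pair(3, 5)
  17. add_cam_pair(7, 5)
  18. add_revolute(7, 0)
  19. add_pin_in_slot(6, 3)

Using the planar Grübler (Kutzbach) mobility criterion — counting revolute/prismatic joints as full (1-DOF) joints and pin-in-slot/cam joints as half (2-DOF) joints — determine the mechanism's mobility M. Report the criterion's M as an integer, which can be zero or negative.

L=1 J1=0 J2=0
add link → L=2 J1=0 J2=0
C@0,1 dof=2 J2 → L=2 J1=0 J2=1
add link → L=3 J1=0 J2=1
C@1,2 dof=2 J2 → L=3 J1=0 J2=2
PS@0,2 dof=2 J2 → L=3 J1=0 J2=3
add link → L=4 J1=0 J2=3
C@3,1 dof=2 J2 → L=4 J1=0 J2=4
add link → L=5 J1=0 J2=4
add link → L=6 J1=0 J2=4
PS@5,0 dof=2 J2 → L=6 J1=0 J2=5
PS@3,2 dof=2 J2 → L=6 J1=0 J2=6
add link → L=7 J1=0 J2=6
PS@6,4 dof=2 J2 → L=7 J1=0 J2=7
C@2,4 dof=2 J2 → L=7 J1=0 J2=8
add link → L=8 J1=0 J2=8
C@3,5 dof=2 J2 → L=8 J1=0 J2=9
C@7,5 dof=2 J2 → L=8 J1=0 J2=10
R@7,0 dof=1 J1 → L=8 J1=1 J2=10
PS@6,3 dof=2 J2 → L=8 J1=1 J2=11
M=3(L−1)−2J1−J2=3·7−2·1−11=8

M = 8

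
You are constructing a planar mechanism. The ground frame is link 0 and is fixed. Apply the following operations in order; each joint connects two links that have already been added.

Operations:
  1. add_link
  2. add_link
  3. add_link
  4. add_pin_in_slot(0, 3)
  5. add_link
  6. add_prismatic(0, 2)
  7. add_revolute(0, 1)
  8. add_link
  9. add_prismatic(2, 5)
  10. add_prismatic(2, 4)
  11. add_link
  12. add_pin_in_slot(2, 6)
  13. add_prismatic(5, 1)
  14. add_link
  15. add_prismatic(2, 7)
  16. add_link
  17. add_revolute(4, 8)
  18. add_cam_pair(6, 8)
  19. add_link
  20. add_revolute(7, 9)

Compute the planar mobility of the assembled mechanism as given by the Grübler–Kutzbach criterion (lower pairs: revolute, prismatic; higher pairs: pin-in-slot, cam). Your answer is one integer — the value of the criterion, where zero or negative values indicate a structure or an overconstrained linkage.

[1;0;0] (link 0 is ground)
L+ [2;0;0]
L+ [3;0;0]
L+ [4;0;0]
PS(0,3)∈J2 [4;0;1]
L+ [5;0;1]
P(0,2)∈J1 [5;1;1]
R(0,1)∈J1 [5;2;1]
L+ [6;2;1]
P(2,5)∈J1 [6;3;1]
P(2,4)∈J1 [6;4;1]
L+ [7;4;1]
PS(2,6)∈J2 [7;4;2]
P(5,1)∈J1 [7;5;2]
L+ [8;5;2]
P(2,7)∈J1 [8;6;2]
L+ [9;6;2]
R(4,8)∈J1 [9;7;2]
C(6,8)∈J2 [9;7;3]
L+ [10;7;3]
R(7,9)∈J1 [10;8;3]
mobility = 27 − 16 − 3 = 8

M = 8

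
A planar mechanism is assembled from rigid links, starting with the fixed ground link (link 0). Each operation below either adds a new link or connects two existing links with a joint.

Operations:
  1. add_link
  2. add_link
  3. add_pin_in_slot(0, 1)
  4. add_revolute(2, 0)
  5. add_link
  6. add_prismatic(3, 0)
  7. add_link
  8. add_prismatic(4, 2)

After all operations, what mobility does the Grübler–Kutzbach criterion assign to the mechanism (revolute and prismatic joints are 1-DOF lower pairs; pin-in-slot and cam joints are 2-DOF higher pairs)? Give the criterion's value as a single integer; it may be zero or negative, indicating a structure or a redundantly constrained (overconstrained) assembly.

M = 5

link 0 = ground. State L|J1|J2 = 1|0|0
+link1  2|0|0
+link2  3|0|0
PS(0,1) f=2→J2  3|0|1
R(2,0) f=1→J1  3|1|1
+link3  4|1|1
P(3,0) f=1→J1  4|2|1
+link4  5|2|1
P(4,2) f=1→J1  5|3|1
M = 3(5−1)−2·3−1 = 12−6−1 = 5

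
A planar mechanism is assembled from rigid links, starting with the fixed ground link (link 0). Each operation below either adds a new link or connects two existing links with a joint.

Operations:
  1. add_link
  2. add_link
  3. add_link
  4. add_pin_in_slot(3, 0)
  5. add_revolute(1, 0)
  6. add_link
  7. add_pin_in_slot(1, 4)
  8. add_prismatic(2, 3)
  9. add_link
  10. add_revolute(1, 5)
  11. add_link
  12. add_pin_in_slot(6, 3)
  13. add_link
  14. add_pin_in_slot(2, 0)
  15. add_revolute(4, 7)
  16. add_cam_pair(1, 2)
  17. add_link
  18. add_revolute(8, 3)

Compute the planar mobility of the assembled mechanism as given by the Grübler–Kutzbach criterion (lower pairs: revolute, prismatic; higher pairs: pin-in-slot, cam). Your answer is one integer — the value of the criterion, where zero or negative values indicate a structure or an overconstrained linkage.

M = 9

[1;0;0] (link 0 is ground)
L+ [2;0;0]
L+ [3;0;0]
L+ [4;0;0]
PS(3,0)∈J2 [4;0;1]
R(1,0)∈J1 [4;1;1]
L+ [5;1;1]
PS(1,4)∈J2 [5;1;2]
P(2,3)∈J1 [5;2;2]
L+ [6;2;2]
R(1,5)∈J1 [6;3;2]
L+ [7;3;2]
PS(6,3)∈J2 [7;3;3]
L+ [8;3;3]
PS(2,0)∈J2 [8;3;4]
R(4,7)∈J1 [8;4;4]
C(1,2)∈J2 [8;4;5]
L+ [9;4;5]
R(8,3)∈J1 [9;5;5]
mobility = 24 − 10 − 5 = 9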